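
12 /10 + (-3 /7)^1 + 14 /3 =571 /105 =5.44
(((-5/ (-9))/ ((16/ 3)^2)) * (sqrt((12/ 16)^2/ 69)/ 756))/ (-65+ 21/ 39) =-65 * sqrt(69)/ 14920851456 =-0.00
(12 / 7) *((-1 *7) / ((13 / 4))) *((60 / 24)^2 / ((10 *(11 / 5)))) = -150 / 143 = -1.05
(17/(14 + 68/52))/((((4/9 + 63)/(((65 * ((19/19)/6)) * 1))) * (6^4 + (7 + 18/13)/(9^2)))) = 45379035/310161036626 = 0.00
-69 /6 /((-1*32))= 23 /64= 0.36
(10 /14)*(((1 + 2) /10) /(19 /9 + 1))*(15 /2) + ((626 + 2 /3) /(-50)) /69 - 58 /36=-345179 /270480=-1.28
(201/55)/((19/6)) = 1206/1045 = 1.15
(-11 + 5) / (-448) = 3 / 224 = 0.01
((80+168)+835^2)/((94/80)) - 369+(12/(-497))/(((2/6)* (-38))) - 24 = 263275080753/443821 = 593201.04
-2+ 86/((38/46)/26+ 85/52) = 98870/1993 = 49.61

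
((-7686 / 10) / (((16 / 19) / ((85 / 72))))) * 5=-689605 / 128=-5387.54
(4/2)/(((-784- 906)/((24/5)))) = -24/4225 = -0.01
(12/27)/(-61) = -4/549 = -0.01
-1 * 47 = -47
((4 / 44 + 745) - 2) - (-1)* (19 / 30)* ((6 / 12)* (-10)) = 48835 / 66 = 739.92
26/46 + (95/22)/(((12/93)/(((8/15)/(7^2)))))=34568/37191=0.93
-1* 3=-3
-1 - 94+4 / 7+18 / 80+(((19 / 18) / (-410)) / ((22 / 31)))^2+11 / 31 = -536841610756823 / 5720287003200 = -93.85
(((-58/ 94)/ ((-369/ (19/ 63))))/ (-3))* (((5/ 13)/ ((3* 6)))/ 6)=-2755/ 4602069108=-0.00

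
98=98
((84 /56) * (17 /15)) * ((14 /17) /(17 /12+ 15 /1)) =84 /985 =0.09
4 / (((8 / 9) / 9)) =81 / 2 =40.50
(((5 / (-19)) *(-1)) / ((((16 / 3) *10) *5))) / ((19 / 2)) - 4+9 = 144403 / 28880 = 5.00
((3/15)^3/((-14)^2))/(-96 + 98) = 1/49000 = 0.00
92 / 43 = 2.14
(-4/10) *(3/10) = -3/25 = -0.12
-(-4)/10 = 2/5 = 0.40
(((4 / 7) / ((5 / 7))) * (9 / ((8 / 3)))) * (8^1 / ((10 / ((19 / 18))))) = 57 / 25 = 2.28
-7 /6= -1.17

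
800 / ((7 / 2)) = 1600 / 7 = 228.57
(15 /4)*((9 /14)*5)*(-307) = -207225 /56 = -3700.45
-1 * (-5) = 5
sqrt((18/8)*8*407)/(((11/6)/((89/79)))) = 52.60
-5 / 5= -1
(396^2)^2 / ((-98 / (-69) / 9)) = 7635585564288 / 49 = 155828276822.20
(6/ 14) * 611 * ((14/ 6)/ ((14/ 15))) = 9165/ 14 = 654.64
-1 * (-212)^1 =212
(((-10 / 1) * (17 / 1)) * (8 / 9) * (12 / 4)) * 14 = -19040 / 3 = -6346.67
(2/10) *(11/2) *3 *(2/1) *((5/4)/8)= 33/32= 1.03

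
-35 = -35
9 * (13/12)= 39/4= 9.75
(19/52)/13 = 19/676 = 0.03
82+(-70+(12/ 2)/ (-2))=9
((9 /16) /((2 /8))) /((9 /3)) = 3 /4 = 0.75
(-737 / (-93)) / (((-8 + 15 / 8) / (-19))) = 112024 / 4557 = 24.58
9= 9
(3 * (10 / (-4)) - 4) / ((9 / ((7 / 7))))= -23 / 18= -1.28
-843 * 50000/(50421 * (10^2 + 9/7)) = -14050000/1702309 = -8.25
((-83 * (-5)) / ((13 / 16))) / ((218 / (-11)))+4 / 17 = -615172 / 24089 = -25.54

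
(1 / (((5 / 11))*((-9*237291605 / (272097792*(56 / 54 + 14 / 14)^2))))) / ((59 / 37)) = -0.73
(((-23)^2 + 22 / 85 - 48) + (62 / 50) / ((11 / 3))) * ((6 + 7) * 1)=29269058 / 4675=6260.76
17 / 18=0.94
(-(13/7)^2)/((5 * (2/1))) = -169/490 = -0.34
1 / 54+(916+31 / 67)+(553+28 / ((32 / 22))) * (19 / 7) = 2469.73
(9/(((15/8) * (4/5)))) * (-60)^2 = 21600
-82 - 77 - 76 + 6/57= -4463/19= -234.89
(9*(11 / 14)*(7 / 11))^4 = 6561 / 16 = 410.06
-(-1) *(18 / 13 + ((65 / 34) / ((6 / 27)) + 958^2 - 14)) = 811299829 / 884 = 917759.99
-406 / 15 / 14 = -29 / 15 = -1.93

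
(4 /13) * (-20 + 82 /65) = -4872 /845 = -5.77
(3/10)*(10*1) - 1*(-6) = 9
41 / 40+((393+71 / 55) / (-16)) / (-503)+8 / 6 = 199796 / 82995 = 2.41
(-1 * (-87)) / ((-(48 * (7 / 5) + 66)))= -145 / 222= -0.65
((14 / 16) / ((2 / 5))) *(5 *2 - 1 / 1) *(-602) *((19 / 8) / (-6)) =600495 / 128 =4691.37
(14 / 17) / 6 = 7 / 51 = 0.14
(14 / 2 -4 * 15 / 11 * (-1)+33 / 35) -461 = -172327 / 385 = -447.60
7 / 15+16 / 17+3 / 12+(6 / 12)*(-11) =-3919 / 1020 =-3.84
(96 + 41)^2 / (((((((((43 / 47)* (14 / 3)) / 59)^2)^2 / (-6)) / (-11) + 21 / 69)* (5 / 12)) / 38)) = 5624257.24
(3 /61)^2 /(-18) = -1 /7442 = -0.00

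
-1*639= -639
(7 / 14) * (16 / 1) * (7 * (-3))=-168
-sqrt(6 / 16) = -sqrt(6) / 4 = -0.61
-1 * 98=-98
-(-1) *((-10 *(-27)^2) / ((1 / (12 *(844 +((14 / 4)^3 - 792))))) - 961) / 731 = -8300626 / 731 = -11355.17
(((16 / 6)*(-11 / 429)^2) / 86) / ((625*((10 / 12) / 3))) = 8 / 68128125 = 0.00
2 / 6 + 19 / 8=2.71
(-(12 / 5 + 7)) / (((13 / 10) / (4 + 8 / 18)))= -3760 / 117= -32.14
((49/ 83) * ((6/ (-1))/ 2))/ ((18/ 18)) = -147/ 83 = -1.77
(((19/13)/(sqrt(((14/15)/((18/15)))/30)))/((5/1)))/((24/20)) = 19 * sqrt(210)/182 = 1.51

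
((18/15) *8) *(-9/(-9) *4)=192/5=38.40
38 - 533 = -495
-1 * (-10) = 10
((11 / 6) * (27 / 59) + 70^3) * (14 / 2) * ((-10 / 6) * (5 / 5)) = -1416593465 / 354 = -4001676.45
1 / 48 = 0.02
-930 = -930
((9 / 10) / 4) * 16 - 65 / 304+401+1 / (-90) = 5531851 / 13680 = 404.38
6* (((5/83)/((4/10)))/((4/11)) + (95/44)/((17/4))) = 343515/62084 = 5.53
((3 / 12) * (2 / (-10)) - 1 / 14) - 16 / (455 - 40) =-0.16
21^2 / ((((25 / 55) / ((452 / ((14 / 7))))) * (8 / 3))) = 1644489 / 20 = 82224.45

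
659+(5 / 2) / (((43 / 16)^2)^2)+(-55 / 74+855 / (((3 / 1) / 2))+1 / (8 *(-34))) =42261923260099 / 34406813264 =1228.30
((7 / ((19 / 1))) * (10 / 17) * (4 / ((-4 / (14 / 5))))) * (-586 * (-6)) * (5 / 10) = -344568 / 323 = -1066.77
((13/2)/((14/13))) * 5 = 845/28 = 30.18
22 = 22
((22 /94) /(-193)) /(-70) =11 /634970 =0.00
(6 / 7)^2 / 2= 0.37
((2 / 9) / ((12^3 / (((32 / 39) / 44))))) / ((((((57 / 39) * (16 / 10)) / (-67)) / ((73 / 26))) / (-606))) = 2469955 / 21127392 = 0.12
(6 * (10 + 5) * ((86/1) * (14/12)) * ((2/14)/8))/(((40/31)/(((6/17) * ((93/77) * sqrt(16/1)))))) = 1115721/5236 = 213.09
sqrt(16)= 4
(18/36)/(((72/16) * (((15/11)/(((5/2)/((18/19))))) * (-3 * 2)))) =-209/5832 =-0.04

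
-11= -11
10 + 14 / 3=44 / 3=14.67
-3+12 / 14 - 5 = -50 / 7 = -7.14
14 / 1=14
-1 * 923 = -923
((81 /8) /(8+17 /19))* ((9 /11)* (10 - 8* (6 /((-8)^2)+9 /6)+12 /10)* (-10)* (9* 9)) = 34779861 /29744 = 1169.31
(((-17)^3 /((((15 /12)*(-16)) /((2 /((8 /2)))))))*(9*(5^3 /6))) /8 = 2878.71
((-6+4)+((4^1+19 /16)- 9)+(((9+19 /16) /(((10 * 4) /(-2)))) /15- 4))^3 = -105575672020447 /110592000000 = -954.64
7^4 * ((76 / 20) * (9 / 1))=410571 / 5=82114.20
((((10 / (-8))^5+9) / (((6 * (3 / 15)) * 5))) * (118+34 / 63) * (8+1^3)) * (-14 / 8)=-11371897 / 6144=-1850.89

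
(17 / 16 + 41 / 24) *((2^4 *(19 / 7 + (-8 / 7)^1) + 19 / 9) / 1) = 32623 / 432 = 75.52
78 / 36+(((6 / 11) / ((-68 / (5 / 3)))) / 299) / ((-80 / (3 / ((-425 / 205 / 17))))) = 58149151 / 26838240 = 2.17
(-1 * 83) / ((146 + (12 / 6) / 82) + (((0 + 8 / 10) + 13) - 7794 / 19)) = 323285 / 975254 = 0.33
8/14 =4/7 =0.57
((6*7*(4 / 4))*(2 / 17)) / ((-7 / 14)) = -168 / 17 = -9.88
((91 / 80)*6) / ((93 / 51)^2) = 78897 / 38440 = 2.05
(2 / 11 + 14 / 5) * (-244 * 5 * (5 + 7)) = -43653.82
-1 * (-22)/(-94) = -0.23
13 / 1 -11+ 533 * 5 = 2667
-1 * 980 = -980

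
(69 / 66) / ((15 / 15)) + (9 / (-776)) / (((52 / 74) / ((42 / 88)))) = 921103 / 887744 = 1.04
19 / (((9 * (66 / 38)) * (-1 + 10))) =361 / 2673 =0.14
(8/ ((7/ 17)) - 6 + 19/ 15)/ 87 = 1543/ 9135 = 0.17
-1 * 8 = -8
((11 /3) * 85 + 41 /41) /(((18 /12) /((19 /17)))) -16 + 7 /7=33349 /153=217.97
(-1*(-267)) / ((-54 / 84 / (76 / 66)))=-478.26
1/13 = 0.08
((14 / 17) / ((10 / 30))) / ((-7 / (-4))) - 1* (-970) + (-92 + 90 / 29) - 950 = -33270 / 493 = -67.48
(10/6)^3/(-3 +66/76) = -2.17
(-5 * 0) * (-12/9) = 0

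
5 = 5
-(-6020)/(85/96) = 6799.06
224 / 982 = 112 / 491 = 0.23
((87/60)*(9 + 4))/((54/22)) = 4147/540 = 7.68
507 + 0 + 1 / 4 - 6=2005 / 4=501.25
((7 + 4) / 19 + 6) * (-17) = -111.84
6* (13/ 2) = 39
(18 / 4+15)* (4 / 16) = 39 / 8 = 4.88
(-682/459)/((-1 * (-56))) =-341/12852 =-0.03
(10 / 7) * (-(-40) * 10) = 4000 / 7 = 571.43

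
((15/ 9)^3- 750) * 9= -20125/ 3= -6708.33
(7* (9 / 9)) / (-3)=-7 / 3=-2.33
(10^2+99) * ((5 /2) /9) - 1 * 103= -859 /18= -47.72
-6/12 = -1/2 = -0.50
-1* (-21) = 21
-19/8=-2.38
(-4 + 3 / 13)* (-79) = 3871 / 13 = 297.77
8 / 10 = 4 / 5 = 0.80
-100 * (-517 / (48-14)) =25850 / 17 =1520.59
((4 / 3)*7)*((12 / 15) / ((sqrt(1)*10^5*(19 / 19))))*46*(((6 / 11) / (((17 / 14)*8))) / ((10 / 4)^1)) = 1127 / 14609375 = 0.00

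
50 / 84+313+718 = 43327 / 42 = 1031.60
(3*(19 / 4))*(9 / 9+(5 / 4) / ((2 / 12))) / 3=323 / 8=40.38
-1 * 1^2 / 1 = -1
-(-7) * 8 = 56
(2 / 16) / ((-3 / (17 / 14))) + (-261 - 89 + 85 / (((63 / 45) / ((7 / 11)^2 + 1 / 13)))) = -169548341 / 528528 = -320.79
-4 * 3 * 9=-108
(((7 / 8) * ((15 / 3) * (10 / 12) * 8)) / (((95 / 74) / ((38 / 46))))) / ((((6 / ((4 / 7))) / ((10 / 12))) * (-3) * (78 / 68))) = -31450 / 72657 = -0.43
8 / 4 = 2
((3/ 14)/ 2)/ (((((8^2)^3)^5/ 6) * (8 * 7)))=9/ 970544990799738135520913391616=0.00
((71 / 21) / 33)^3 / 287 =357911 / 95517203859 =0.00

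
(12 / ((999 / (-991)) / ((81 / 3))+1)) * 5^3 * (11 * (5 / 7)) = 13626250 / 1113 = 12242.81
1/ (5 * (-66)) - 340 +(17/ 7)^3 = -36863653/ 113190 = -325.68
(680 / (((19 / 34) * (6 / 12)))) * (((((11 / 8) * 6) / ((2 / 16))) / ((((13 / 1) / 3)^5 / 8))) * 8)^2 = 48716736964853760 / 2619311345131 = 18599.06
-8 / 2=-4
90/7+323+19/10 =23643/70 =337.76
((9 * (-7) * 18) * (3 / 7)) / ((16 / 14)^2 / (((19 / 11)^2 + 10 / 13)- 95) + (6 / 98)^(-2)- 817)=427258881 / 483731372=0.88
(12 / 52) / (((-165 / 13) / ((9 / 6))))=-0.03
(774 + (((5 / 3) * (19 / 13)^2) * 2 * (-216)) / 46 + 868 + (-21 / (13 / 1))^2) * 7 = 11278.22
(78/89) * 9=702/89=7.89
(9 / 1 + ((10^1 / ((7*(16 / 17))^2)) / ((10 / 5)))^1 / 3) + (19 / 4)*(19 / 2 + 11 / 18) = 6442543 / 112896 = 57.07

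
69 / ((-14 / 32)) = -1104 / 7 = -157.71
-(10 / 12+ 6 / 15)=-37 / 30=-1.23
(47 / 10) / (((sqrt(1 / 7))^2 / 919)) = 302351 / 10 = 30235.10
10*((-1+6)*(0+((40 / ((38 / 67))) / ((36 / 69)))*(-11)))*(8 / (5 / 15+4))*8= -271216000 / 247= -1098040.49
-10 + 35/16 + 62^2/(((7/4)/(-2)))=-492907/112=-4400.96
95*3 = 285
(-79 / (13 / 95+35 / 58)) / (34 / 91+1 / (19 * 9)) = -1354709538 / 4817299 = -281.22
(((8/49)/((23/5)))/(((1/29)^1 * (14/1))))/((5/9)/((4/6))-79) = -3480/3699941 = -0.00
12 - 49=-37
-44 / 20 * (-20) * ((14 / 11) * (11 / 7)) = 88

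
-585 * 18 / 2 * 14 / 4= -36855 / 2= -18427.50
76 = 76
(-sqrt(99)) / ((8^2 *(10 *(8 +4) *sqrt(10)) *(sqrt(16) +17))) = -sqrt(110) / 537600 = -0.00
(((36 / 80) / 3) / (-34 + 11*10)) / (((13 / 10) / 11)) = 33 / 1976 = 0.02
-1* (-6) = 6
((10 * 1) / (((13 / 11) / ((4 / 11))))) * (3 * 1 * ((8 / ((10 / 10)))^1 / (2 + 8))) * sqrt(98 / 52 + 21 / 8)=24 * sqrt(12194) / 169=15.68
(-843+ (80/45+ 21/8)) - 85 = -923.60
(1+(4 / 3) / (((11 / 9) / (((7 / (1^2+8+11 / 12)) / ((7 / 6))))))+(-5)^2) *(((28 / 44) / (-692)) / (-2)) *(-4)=-17449 / 355861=-0.05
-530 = -530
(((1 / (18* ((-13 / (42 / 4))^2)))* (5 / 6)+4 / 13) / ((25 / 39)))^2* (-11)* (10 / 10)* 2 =-6.11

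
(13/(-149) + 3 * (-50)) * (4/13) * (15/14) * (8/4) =-1341780/13559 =-98.96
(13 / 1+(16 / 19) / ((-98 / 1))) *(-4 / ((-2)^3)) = 12095 / 1862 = 6.50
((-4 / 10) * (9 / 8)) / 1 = -9 / 20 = -0.45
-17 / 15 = -1.13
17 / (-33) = -17 / 33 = -0.52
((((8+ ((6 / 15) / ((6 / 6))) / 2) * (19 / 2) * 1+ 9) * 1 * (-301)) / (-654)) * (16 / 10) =523138 / 8175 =63.99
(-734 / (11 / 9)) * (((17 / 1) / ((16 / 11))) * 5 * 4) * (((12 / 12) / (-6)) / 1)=23396.25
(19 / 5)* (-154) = -2926 / 5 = -585.20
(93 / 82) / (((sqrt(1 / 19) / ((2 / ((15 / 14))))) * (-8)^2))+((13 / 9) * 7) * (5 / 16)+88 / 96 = 217 * sqrt(19) / 6560+587 / 144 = 4.22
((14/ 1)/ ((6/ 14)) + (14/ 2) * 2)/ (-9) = -140/ 27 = -5.19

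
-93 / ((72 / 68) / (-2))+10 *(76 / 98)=26963 / 147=183.42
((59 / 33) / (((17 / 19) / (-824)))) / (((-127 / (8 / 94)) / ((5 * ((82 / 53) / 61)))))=1514874560 / 10826052897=0.14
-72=-72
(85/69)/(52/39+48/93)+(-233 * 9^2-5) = -74678733/3956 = -18877.33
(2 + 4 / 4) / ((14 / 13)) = 39 / 14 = 2.79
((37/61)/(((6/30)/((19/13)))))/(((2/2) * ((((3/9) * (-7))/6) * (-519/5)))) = 105450/960323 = 0.11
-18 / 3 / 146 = -3 / 73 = -0.04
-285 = -285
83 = 83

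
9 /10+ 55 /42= 2.21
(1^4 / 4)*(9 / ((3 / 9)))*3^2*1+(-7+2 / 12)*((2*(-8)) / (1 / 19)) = 25657 / 12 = 2138.08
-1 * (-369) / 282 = 123 / 94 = 1.31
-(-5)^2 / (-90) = 5 / 18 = 0.28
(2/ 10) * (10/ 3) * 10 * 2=40/ 3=13.33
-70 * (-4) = 280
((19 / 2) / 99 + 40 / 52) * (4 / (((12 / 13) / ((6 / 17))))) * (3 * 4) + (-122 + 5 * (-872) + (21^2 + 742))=-108343 / 33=-3283.12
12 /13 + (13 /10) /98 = 11929 /12740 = 0.94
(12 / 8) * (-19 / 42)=-19 / 28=-0.68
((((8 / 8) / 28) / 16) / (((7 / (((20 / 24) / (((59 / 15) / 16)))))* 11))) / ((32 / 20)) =125 / 2035264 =0.00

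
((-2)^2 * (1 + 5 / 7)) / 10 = 24 / 35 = 0.69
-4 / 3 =-1.33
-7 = -7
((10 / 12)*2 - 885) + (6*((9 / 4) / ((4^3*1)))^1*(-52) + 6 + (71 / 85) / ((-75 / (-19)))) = -181170457 / 204000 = -888.09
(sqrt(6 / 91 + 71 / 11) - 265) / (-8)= 32.81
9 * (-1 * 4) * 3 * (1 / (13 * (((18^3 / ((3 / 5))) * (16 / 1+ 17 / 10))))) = -1 / 20709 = -0.00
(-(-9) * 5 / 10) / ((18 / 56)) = 14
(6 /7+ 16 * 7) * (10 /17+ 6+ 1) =101910 /119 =856.39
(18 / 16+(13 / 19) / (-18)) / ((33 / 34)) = 25279 / 22572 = 1.12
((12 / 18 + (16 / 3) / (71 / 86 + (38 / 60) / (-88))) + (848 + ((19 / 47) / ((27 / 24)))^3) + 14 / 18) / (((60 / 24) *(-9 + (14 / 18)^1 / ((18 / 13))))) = -24076232444446036 / 593340974416035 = -40.58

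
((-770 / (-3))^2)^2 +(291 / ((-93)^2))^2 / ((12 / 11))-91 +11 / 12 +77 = 649291429589972489 / 149610402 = 4339881591.86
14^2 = 196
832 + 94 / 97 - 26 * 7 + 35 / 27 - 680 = -27.73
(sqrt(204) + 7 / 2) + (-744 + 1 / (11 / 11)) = -1479 / 2 + 2 * sqrt(51) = -725.22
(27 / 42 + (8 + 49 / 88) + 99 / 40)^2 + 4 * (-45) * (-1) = 316.30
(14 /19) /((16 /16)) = 14 /19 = 0.74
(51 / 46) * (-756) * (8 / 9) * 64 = -47682.78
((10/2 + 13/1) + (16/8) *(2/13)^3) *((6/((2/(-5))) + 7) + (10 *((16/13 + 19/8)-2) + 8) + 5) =21660195/57122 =379.19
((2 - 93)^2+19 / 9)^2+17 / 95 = 68609929.86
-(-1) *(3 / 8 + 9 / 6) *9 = 135 / 8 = 16.88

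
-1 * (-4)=4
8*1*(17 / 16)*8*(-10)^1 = -680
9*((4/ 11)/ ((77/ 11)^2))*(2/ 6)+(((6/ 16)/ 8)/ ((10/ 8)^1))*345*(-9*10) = -5020689/ 4312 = -1164.35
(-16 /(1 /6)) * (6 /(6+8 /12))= -432 /5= -86.40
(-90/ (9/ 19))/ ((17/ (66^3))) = -54624240/ 17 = -3213190.59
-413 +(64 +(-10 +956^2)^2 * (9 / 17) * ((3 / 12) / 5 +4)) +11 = 152226268647271 / 85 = 1790897278203.19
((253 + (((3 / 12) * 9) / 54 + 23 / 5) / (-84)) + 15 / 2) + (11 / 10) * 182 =4643299 / 10080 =460.64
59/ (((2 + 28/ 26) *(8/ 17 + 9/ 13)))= 169507/ 10280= 16.49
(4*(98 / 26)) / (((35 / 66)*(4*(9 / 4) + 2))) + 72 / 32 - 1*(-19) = 6197 / 260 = 23.83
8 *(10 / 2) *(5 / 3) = 200 / 3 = 66.67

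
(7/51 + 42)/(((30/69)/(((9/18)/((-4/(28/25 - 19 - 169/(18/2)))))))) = 50959237/114750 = 444.09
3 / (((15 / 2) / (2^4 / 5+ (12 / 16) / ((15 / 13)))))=77 / 50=1.54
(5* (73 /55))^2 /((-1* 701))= -5329 /84821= -0.06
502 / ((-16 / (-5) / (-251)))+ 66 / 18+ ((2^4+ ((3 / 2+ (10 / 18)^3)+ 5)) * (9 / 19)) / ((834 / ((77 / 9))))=-1819252468433 / 46206936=-39371.85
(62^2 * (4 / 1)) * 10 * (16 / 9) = 2460160 / 9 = 273351.11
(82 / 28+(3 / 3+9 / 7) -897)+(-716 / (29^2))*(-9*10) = -815.16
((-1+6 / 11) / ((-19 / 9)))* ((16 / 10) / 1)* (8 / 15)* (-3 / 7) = -576 / 7315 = -0.08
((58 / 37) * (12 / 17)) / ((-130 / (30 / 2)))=-1044 / 8177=-0.13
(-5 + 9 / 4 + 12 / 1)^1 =37 / 4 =9.25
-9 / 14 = -0.64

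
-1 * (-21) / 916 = 21 / 916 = 0.02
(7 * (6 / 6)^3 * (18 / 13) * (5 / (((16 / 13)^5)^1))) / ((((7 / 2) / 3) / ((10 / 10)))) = 3855735 / 262144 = 14.71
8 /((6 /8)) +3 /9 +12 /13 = 11.92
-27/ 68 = -0.40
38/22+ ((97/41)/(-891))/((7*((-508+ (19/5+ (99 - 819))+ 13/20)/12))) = 3602897561/2085883569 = 1.73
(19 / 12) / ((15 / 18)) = 19 / 10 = 1.90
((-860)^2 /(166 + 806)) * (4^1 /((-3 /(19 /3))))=-14052400 /2187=-6425.42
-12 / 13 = -0.92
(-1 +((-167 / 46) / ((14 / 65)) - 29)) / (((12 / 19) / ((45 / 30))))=-573325 / 5152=-111.28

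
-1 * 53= -53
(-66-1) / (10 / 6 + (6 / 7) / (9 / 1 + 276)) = -133665 / 3331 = -40.13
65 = 65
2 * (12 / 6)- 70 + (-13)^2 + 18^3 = 5935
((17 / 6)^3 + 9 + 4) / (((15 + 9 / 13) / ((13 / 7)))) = 186407 / 44064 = 4.23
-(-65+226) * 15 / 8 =-2415 / 8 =-301.88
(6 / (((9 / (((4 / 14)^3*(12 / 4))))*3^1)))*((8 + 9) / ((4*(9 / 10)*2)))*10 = 3400 / 9261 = 0.37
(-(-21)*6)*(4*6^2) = 18144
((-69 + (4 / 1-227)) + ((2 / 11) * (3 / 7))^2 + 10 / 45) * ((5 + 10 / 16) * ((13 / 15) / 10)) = -20239999 / 142296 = -142.24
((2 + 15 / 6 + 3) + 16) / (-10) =-47 / 20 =-2.35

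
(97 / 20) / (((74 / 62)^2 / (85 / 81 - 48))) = -354504251 / 2217780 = -159.85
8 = 8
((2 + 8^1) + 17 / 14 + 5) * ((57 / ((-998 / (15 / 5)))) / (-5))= 38817 / 69860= 0.56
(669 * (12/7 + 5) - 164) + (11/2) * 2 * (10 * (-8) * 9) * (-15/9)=122695/7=17527.86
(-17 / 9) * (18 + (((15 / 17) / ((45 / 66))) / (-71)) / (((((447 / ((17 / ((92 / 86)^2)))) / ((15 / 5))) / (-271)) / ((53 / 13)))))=-49490285165 / 1309532094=-37.79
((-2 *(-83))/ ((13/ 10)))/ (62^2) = 415/ 12493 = 0.03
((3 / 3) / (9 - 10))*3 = -3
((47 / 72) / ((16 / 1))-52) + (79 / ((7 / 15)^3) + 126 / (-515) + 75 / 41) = 6065224305059 / 8343296640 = 726.96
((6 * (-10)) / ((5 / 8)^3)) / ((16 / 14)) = -5376 / 25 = -215.04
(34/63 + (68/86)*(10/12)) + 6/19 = 77947/51471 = 1.51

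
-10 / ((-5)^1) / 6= 1 / 3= 0.33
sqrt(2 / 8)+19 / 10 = 2.40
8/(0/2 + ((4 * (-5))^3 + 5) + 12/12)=-4/3997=-0.00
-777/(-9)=259/3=86.33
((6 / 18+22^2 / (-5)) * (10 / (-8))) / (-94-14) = -1447 / 1296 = -1.12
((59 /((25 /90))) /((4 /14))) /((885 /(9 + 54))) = 1323 /25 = 52.92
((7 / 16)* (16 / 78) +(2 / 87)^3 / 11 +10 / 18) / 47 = 121530595 / 8851597326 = 0.01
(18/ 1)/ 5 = 18/ 5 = 3.60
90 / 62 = 45 / 31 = 1.45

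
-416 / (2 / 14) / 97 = -2912 / 97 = -30.02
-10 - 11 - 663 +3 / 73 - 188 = -63653 / 73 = -871.96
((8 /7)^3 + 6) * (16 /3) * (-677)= -27838240 /1029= -27053.68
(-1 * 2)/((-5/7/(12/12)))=14/5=2.80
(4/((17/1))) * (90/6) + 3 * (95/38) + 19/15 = 6271/510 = 12.30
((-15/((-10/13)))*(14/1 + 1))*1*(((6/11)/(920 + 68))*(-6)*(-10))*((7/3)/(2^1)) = 4725/418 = 11.30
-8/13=-0.62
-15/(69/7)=-35/23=-1.52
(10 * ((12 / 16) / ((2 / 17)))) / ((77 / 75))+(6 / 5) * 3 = 101169 / 1540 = 65.69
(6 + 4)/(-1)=-10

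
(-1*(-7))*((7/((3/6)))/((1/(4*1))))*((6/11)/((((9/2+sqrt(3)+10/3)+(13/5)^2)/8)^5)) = 6.04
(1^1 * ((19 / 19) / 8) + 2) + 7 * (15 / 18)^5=38399 / 7776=4.94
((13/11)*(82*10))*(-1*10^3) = -10660000/11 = -969090.91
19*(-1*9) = -171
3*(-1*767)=-2301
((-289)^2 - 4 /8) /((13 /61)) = 10189501 /26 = 391903.88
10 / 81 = 0.12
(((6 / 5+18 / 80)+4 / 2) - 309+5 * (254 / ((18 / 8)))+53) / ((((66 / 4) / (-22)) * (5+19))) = -112273 / 6480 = -17.33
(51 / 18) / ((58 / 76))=323 / 87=3.71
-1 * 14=-14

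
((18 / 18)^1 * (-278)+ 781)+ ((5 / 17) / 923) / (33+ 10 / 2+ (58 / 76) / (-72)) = 503.00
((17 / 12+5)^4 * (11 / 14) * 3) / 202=55240493 / 2792448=19.78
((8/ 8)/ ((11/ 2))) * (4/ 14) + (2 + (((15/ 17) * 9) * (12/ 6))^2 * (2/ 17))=12002854/ 378301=31.73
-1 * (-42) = 42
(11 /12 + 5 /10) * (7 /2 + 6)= 323 /24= 13.46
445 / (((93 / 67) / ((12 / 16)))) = 29815 / 124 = 240.44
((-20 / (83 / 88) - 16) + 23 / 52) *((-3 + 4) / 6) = -52889 / 8632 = -6.13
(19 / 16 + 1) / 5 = 7 / 16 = 0.44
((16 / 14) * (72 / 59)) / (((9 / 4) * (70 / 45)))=1152 / 2891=0.40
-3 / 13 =-0.23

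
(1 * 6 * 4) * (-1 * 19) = -456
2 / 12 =1 / 6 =0.17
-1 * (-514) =514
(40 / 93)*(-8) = -320 / 93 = -3.44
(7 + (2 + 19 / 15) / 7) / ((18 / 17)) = 952 / 135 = 7.05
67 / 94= 0.71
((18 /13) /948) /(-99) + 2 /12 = 5648 /33891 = 0.17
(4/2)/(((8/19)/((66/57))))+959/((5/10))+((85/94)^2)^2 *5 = 150438065581/78074896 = 1926.84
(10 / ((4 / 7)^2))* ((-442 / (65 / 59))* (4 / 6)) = -49147 / 6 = -8191.17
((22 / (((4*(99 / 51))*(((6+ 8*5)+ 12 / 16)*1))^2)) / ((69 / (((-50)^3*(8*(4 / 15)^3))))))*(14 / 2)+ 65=1443429005 / 22316877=64.68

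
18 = 18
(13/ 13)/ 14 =1/ 14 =0.07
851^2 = 724201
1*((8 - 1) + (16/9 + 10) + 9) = 250/9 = 27.78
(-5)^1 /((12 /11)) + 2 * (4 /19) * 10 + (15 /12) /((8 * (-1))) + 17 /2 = 14539 /1824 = 7.97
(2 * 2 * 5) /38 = 10 /19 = 0.53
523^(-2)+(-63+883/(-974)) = -17025811631/266417246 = -63.91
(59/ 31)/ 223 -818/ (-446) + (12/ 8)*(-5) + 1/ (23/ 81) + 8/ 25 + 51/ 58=-107935357/ 115274275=-0.94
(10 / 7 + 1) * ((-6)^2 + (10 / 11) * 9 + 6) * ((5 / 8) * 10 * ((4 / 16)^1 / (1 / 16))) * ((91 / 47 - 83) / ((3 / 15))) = -1234907.43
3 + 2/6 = 10/3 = 3.33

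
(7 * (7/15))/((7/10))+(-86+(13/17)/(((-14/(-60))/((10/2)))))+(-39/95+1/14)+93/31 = -4224851/67830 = -62.29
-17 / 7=-2.43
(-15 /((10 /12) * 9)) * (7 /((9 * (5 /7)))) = -98 /45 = -2.18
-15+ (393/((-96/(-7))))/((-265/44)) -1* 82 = -101.76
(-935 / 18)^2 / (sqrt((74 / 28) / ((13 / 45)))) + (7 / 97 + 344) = 33375 / 97 + 174845 * sqrt(33670) / 35964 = 1236.16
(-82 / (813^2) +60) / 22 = 2.73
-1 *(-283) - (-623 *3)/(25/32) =66883/25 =2675.32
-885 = -885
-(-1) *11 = 11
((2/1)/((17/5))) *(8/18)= 40/153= 0.26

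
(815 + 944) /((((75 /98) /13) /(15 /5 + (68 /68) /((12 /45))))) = 10084347 /50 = 201686.94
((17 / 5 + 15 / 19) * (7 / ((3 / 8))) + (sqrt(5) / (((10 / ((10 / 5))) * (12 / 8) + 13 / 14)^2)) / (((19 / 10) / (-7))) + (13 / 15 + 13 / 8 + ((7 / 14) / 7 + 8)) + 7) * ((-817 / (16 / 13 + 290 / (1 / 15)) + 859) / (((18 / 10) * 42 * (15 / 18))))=707149711031 / 541676016 - 3967331795 * sqrt(5) / 5611828011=1303.90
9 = 9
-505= -505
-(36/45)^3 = -0.51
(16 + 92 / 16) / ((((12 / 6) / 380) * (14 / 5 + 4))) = 41325 / 68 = 607.72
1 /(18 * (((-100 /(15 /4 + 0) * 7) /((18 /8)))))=-3 /4480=-0.00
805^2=648025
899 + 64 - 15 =948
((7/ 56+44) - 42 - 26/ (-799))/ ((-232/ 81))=-0.75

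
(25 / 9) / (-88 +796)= 25 / 6372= 0.00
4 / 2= 2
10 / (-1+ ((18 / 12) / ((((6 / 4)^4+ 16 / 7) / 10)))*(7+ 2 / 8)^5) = 526720 / 2153617973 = 0.00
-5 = -5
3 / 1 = 3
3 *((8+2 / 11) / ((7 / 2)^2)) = 1080 / 539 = 2.00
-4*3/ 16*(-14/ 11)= 21/ 22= 0.95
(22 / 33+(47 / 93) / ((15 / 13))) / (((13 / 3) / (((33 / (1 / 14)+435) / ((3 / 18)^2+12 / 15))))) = 1275948 / 4619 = 276.24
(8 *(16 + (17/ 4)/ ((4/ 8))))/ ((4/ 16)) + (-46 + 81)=819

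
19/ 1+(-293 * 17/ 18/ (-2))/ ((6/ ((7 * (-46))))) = -799889/ 108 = -7406.38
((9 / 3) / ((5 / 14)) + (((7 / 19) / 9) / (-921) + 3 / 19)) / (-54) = -3369461 / 21261285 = -0.16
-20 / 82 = -10 / 41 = -0.24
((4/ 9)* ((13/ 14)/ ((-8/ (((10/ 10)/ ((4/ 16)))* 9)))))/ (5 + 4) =-13/ 63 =-0.21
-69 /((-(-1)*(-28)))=69 /28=2.46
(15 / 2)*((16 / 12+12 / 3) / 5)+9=17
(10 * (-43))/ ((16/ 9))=-1935/ 8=-241.88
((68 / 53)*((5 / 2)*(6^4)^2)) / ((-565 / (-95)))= 5425159680 / 5989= 905854.01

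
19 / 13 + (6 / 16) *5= 347 / 104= 3.34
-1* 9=-9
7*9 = 63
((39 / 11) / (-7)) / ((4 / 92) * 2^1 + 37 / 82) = -73554 / 78155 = -0.94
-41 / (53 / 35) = -1435 / 53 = -27.08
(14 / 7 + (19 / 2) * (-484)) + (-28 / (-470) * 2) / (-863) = -932091808 / 202805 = -4596.00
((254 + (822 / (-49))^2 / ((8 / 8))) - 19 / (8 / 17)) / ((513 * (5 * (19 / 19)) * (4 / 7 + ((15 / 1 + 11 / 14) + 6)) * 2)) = 9508781 / 2203006680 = 0.00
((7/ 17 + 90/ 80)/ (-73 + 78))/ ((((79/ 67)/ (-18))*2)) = -126027/ 53720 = -2.35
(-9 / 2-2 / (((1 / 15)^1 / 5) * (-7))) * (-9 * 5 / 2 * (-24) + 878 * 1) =168033 / 7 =24004.71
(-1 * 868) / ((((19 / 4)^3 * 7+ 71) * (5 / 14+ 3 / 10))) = -1944320 / 1208811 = -1.61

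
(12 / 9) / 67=4 / 201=0.02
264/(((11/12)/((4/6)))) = 192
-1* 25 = -25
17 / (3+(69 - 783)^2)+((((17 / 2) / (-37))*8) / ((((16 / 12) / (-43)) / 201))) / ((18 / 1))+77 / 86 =537547386617 / 811090209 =662.75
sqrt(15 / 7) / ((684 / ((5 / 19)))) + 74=5*sqrt(105) / 90972 + 74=74.00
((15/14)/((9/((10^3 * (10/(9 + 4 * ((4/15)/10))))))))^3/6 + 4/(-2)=122069656796530754/327851734623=372331.89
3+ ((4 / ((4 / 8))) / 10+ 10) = 69 / 5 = 13.80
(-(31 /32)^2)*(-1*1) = 961 /1024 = 0.94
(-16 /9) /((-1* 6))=0.30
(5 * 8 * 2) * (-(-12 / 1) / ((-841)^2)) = 960 / 707281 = 0.00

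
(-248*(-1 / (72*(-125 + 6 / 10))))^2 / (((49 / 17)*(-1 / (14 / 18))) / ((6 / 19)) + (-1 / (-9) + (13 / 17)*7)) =-0.00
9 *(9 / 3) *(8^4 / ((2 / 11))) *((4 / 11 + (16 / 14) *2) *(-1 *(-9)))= 101523456 / 7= 14503350.86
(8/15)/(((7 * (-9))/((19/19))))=-8/945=-0.01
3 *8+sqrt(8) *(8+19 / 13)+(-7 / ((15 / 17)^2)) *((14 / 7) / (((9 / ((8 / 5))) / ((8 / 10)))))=1085528 / 50625+246 *sqrt(2) / 13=48.20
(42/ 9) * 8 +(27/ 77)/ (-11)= 37.30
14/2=7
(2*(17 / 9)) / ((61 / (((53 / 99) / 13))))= 1802 / 706563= 0.00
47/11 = 4.27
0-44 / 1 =-44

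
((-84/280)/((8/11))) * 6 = -99/40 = -2.48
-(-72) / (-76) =-18 / 19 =-0.95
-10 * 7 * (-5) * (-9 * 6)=-18900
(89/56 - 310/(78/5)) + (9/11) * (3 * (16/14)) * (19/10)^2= -4898347/600600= -8.16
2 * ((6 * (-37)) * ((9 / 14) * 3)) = -5994 / 7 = -856.29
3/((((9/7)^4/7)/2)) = 33614/2187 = 15.37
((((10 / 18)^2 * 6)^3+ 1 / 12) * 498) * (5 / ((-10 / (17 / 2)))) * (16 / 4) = -54470.17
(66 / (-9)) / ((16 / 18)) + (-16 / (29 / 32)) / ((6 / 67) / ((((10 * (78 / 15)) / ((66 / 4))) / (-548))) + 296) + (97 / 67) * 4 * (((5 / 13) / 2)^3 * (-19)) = -9.10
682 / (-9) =-682 / 9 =-75.78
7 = 7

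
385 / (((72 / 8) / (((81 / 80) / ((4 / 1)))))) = 693 / 64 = 10.83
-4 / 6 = -2 / 3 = -0.67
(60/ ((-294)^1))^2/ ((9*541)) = 100/ 11690469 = 0.00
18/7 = 2.57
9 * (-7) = -63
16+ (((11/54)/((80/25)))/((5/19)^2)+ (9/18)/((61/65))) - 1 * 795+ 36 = -195412729/263520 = -741.55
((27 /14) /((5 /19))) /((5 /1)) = 513 /350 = 1.47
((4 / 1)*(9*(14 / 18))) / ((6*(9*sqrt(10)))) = 7*sqrt(10) / 135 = 0.16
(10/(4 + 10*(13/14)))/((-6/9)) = -35/31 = -1.13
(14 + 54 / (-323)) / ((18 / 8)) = 17872 / 2907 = 6.15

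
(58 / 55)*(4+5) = 522 / 55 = 9.49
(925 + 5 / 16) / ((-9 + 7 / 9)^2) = 1199205 / 87616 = 13.69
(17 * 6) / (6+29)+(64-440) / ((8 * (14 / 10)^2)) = -5161 / 245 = -21.07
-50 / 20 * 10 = -25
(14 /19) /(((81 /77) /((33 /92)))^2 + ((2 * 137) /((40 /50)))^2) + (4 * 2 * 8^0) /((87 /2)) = 3529150848536 /19189102385793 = 0.18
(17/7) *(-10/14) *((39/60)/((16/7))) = -221/448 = -0.49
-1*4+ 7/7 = -3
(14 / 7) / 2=1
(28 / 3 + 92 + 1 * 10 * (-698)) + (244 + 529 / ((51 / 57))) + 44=-305971 / 51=-5999.43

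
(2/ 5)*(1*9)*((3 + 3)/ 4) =27/ 5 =5.40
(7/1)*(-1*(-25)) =175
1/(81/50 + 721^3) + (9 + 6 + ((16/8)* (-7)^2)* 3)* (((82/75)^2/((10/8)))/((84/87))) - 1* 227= 97219132609955653/1229830096096875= 79.05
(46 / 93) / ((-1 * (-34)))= 23 / 1581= 0.01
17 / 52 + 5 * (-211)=-54843 / 52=-1054.67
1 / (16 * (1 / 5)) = 5 / 16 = 0.31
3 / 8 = 0.38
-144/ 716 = -36/ 179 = -0.20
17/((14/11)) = 187/14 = 13.36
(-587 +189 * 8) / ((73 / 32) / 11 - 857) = -325600 / 301591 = -1.08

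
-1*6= -6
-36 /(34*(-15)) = 6 /85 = 0.07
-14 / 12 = -7 / 6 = -1.17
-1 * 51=-51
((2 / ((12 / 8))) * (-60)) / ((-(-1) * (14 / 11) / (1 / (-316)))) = 110 / 553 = 0.20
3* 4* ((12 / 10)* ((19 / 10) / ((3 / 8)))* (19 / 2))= 17328 / 25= 693.12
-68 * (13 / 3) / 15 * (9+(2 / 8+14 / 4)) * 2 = -500.93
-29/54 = -0.54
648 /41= 15.80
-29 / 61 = -0.48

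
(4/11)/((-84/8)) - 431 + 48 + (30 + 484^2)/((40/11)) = 295890743/4620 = 64045.62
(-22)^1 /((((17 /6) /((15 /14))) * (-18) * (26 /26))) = 55 /119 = 0.46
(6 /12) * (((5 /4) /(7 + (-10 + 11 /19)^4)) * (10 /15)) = 651605 /12330455136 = 0.00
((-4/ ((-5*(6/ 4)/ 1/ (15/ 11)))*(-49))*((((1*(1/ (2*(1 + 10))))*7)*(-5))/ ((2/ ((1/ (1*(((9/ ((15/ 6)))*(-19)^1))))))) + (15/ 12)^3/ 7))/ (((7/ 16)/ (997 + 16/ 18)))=-4399342850/ 186219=-23624.56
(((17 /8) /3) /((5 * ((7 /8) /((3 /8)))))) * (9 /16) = 153 /4480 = 0.03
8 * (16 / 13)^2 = 2048 / 169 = 12.12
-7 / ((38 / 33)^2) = -7623 / 1444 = -5.28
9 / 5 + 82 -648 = -2821 / 5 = -564.20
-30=-30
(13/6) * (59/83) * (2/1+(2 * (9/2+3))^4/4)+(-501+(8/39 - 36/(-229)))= 37548147589/1976728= 18995.10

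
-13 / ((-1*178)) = 0.07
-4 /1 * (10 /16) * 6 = -15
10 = 10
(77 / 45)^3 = 456533 / 91125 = 5.01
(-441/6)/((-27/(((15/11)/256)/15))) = 49/50688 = 0.00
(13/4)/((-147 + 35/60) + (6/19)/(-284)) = -52611/2370211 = -0.02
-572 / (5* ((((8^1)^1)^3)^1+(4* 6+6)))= -286 / 1355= -0.21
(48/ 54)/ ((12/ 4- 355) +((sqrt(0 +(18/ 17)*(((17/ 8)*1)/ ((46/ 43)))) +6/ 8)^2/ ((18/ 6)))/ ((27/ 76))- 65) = -252598880/ 117786815793- 27968*sqrt(1978)/ 117786815793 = -0.00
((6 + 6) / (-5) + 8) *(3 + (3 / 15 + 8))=1568 / 25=62.72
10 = 10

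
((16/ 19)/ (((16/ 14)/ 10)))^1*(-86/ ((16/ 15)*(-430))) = 1.38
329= 329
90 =90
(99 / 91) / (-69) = -33 / 2093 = -0.02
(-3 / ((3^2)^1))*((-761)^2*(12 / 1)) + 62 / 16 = -2316480.12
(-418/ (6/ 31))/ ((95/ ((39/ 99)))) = -403/ 45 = -8.96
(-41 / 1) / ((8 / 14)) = -287 / 4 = -71.75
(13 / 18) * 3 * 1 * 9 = 39 / 2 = 19.50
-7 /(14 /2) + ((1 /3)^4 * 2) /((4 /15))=-49 /54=-0.91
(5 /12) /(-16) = -5 /192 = -0.03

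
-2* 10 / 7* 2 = -40 / 7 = -5.71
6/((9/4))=8/3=2.67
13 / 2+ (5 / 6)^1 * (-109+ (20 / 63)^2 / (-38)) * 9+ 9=-802.02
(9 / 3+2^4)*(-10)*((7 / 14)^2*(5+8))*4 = -2470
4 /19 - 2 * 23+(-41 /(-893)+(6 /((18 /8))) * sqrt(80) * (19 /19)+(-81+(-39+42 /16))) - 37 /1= -176.27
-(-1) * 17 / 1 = 17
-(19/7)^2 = -361/49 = -7.37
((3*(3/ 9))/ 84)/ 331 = 1/ 27804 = 0.00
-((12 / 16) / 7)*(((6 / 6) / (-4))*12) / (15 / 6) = 9 / 70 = 0.13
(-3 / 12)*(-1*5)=5 / 4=1.25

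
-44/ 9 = -4.89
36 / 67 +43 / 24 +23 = 40729 / 1608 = 25.33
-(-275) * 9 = 2475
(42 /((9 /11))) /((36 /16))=616 /27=22.81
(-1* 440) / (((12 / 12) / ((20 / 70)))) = -880 / 7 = -125.71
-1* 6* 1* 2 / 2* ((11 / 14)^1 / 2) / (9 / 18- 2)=11 / 7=1.57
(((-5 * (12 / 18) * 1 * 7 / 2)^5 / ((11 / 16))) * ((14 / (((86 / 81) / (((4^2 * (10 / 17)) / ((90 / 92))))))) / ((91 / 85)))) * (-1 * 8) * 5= 247399040000000 / 166023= 1490149196.20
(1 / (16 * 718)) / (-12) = -0.00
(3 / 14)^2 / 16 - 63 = -197559 / 3136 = -63.00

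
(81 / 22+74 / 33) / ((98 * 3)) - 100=-1940009 / 19404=-99.98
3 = 3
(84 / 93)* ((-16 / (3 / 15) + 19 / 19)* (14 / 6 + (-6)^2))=-254380 / 93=-2735.27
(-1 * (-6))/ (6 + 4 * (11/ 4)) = 6/ 17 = 0.35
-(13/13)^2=-1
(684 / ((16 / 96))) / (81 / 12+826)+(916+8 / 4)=922.93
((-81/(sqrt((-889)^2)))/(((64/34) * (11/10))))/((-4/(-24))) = -20655/78232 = -0.26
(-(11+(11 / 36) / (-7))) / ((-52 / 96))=5522 / 273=20.23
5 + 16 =21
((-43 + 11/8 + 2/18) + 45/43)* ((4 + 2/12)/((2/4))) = -3132175/9288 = -337.23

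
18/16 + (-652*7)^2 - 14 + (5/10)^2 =166640667/8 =20830083.38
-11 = -11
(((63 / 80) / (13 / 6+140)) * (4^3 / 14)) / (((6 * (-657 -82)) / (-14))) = 252 / 3151835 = 0.00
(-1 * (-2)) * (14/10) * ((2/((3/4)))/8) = 14/15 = 0.93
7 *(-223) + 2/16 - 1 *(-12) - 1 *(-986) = -4503/8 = -562.88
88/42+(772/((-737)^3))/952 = 85553152387/40832186406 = 2.10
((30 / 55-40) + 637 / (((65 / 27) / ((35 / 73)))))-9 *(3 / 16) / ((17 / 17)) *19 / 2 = 1834109 / 25696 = 71.38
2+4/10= 12/5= 2.40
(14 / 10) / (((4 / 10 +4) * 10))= 7 / 220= 0.03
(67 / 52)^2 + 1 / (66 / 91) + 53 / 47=17474239 / 4193904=4.17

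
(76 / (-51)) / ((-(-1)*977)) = -76 / 49827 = -0.00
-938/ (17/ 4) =-3752/ 17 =-220.71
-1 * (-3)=3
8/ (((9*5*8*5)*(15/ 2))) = 2/ 3375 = 0.00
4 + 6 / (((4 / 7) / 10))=109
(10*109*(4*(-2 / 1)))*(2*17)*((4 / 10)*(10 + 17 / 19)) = -24548544 / 19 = -1292028.63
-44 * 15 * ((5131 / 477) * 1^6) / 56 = -40315 / 318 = -126.78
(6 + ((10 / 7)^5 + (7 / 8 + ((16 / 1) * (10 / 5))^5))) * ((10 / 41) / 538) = 22557982166885 / 1482915224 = 15211.92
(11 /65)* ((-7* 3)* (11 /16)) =-2541 /1040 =-2.44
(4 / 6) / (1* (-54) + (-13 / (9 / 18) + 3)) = -2 / 231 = -0.01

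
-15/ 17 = -0.88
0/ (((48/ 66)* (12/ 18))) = 0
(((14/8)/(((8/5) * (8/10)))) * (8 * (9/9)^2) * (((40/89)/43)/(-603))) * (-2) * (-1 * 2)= -1750/2307681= -0.00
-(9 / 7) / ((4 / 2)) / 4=-9 / 56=-0.16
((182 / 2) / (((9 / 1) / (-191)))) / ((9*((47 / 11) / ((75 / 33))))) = -434525 / 3807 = -114.14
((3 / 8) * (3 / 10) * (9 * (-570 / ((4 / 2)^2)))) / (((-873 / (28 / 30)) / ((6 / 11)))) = 3591 / 42680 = 0.08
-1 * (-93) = 93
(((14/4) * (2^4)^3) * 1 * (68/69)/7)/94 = 21.47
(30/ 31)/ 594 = 5/ 3069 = 0.00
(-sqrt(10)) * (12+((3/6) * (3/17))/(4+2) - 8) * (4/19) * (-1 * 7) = 18.71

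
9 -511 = -502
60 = 60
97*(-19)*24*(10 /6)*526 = -38776720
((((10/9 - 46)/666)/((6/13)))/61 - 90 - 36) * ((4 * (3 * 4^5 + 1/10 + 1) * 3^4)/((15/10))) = -8494803030436/101565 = -83639078.72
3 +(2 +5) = 10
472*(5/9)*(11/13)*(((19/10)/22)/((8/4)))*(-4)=-4484/117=-38.32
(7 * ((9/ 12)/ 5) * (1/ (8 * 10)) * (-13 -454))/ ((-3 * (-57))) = -3269/ 91200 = -0.04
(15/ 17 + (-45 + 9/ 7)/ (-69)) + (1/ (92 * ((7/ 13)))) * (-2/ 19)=157441/ 104006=1.51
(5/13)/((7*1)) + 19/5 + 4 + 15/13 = 4099/455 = 9.01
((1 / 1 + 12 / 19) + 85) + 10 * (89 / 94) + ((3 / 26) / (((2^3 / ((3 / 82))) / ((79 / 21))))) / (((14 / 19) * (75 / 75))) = 96.10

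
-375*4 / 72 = -125 / 6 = -20.83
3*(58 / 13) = 174 / 13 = 13.38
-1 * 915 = -915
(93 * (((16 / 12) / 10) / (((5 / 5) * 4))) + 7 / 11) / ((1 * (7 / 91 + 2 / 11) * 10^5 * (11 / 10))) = 5343 / 40700000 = 0.00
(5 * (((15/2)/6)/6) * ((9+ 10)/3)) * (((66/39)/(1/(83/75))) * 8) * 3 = 296.53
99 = 99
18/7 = 2.57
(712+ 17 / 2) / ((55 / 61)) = 7991 / 10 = 799.10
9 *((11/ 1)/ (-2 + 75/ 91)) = -9009/ 107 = -84.20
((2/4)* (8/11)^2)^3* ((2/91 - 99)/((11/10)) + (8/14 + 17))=-2375057408/1773332561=-1.34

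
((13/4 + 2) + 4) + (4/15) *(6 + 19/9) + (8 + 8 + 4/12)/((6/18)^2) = 85543/540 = 158.41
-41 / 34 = -1.21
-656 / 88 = -82 / 11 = -7.45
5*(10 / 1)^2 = 500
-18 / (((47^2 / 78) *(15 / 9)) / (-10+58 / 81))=832 / 235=3.54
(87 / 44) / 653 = 87 / 28732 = 0.00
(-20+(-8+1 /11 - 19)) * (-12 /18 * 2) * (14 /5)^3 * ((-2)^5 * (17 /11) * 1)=-1027002368 /15125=-67900.98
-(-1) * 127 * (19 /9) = 2413 /9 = 268.11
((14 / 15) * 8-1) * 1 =97 / 15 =6.47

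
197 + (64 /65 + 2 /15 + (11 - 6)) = 39608 /195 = 203.12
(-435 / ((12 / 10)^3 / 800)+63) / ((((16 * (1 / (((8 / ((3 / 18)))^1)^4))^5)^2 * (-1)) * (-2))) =-6986813637986028619675671772148368520661493741082189881438576287154176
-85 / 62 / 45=-17 / 558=-0.03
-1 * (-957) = 957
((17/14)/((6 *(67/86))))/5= 731/14070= 0.05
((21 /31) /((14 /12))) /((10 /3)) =27 /155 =0.17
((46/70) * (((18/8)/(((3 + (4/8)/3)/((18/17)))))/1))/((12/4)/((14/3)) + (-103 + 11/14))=-621/127585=-0.00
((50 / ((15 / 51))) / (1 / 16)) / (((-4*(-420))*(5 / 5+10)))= 34 / 231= 0.15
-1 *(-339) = 339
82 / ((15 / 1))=82 / 15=5.47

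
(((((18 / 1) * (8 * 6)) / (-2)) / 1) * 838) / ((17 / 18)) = -6516288 / 17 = -383311.06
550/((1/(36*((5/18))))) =5500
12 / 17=0.71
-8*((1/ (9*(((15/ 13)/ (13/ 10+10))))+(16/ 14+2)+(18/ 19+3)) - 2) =-4437308/ 89775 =-49.43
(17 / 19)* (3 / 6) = 17 / 38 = 0.45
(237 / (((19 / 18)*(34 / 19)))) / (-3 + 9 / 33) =-7821 / 170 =-46.01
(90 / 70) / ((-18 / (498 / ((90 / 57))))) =-1577 / 70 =-22.53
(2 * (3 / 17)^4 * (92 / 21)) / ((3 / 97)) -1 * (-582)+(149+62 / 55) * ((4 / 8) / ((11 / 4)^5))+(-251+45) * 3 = -35.25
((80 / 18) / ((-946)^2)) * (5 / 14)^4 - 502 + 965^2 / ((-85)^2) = -4170446127374227 / 11177502629832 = -373.11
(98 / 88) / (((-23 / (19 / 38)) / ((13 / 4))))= -637 / 8096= -0.08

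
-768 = -768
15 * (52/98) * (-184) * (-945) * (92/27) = 33009600/7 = 4715657.14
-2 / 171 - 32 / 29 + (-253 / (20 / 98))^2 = 762126382031 / 495900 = 1536854.97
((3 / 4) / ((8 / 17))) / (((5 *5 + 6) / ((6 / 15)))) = 0.02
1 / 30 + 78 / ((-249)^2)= 2383 / 68890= 0.03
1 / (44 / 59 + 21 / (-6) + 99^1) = 118 / 11357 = 0.01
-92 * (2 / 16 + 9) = -839.50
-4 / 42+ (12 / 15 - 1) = -31 / 105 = -0.30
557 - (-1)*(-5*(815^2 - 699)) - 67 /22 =-72975673 /22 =-3317076.05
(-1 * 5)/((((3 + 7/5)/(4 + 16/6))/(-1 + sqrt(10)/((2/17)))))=250/33- 2125 * sqrt(10)/33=-196.06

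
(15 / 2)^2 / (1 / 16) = 900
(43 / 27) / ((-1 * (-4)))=43 / 108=0.40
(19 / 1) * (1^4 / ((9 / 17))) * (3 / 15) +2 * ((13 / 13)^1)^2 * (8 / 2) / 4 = 413 / 45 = 9.18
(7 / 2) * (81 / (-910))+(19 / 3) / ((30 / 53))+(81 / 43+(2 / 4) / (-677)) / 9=755214313 / 68119740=11.09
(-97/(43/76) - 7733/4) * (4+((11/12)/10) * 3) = -61903197/6880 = -8997.56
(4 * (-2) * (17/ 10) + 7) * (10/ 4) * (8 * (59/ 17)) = -7788/ 17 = -458.12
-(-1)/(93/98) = 98/93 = 1.05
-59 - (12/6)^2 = -63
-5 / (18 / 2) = -5 / 9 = -0.56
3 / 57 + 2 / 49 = 87 / 931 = 0.09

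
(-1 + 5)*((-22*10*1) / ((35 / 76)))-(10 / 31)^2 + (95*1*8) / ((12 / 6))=-10298776 / 6727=-1530.96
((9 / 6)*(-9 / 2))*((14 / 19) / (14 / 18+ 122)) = -1701 / 41990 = -0.04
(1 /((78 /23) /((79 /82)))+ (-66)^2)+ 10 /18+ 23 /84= 292615025 /67158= 4357.11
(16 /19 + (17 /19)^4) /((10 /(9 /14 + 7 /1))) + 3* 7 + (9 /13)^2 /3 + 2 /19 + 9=19362767611 /616678972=31.40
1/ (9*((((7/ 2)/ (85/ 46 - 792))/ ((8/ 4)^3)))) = -290776/ 1449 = -200.67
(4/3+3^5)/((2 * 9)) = 733/54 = 13.57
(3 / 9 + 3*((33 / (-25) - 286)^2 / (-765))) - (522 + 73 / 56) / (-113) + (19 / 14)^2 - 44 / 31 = -23223593995813 / 72949975000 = -318.35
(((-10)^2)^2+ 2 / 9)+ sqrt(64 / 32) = sqrt(2)+ 90002 / 9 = 10001.64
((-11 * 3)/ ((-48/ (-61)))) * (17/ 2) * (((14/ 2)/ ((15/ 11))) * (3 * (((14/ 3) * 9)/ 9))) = -6148373/ 240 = -25618.22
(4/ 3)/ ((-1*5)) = -4/ 15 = -0.27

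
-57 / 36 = -19 / 12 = -1.58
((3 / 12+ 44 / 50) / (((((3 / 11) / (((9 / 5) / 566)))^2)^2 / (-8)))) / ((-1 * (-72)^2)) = 1654433 / 51313983368000000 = 0.00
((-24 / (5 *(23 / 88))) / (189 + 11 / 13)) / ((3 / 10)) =-4576 / 14191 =-0.32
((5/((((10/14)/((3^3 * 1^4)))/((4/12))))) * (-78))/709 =-4914/709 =-6.93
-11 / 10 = -1.10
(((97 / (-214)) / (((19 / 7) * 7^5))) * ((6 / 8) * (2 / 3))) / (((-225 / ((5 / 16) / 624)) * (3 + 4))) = 97 / 61405130142720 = 0.00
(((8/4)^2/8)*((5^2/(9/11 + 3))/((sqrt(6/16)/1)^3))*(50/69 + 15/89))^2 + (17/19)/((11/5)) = 15254673106700695/93848391717003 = 162.55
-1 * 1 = -1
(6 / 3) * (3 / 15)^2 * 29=58 / 25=2.32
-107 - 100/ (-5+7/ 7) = -82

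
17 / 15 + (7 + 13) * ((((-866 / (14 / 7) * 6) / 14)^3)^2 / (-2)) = -720686132637799330117 / 1764735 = -408382070190594.81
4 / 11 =0.36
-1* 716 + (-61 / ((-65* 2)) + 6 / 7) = -650353 / 910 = -714.67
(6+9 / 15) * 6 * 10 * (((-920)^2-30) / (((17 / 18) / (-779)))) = -4699648855440 / 17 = -276449932672.94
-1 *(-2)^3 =8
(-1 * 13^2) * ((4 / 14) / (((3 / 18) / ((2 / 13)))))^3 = -13824 / 4459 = -3.10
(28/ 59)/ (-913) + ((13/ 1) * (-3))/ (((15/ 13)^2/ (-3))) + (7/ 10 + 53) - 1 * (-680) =2212801093/ 2693350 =821.58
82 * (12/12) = 82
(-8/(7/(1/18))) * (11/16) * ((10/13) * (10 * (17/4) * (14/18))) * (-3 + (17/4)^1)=-23375/16848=-1.39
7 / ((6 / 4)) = 14 / 3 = 4.67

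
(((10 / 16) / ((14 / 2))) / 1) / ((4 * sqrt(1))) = 5 / 224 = 0.02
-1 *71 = -71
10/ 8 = 5/ 4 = 1.25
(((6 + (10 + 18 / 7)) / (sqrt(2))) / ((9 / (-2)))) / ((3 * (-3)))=130 * sqrt(2) / 567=0.32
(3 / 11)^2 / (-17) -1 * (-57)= 117240 / 2057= 57.00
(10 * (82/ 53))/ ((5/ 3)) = 492/ 53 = 9.28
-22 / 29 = -0.76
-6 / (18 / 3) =-1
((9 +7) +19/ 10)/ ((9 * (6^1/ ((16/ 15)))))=716/ 2025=0.35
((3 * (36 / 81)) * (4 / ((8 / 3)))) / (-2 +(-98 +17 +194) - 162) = -0.04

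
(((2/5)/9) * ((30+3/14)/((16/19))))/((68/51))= 2679/2240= 1.20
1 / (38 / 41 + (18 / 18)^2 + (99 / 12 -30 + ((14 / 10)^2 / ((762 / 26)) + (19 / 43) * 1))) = -67170300 / 1297356301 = -0.05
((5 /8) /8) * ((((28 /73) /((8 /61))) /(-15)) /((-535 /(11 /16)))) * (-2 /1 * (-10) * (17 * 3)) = 79849 /3999232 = 0.02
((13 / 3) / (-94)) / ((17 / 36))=-78 / 799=-0.10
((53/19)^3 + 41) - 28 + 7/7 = 244903/6859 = 35.71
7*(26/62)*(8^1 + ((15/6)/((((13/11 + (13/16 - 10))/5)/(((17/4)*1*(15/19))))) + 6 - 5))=11.04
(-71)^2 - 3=5038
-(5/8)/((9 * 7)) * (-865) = 4325/504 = 8.58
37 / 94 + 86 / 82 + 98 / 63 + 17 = 693649 / 34686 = 20.00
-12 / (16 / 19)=-57 / 4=-14.25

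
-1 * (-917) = 917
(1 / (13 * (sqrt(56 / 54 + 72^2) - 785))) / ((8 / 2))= -21195 / 857900108 - 3 * sqrt(104997) / 428950054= -0.00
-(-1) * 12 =12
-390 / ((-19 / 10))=3900 / 19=205.26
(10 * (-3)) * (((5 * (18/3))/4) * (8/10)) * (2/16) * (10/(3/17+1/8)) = -30600/41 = -746.34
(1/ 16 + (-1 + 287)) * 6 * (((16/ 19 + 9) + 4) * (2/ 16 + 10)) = 292511493/ 1216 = 240552.21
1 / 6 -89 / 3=-59 / 2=-29.50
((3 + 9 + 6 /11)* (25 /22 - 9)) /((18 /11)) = -3979 /66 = -60.29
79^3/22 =493039/22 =22410.86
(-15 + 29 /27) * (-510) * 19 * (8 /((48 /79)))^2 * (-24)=-561449605.93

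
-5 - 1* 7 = -12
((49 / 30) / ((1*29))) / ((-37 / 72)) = -588 / 5365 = -0.11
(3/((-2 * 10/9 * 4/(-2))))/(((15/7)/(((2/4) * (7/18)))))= 49/800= 0.06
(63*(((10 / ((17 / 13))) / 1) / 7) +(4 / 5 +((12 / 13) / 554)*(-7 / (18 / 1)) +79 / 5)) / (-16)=-19609997 / 3673020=-5.34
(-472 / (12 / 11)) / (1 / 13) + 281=-16031 / 3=-5343.67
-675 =-675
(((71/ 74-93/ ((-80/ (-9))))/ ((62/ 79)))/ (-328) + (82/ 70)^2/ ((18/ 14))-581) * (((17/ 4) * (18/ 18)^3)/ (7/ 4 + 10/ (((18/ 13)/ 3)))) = -186924689951771/ 1776040492800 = -105.25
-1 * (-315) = 315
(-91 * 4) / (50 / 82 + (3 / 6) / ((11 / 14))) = -82082 / 281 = -292.11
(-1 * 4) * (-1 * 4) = 16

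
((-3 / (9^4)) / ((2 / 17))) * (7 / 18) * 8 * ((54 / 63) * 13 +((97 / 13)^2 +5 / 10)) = -100283 / 123201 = -0.81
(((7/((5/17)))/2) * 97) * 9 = 103887/10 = 10388.70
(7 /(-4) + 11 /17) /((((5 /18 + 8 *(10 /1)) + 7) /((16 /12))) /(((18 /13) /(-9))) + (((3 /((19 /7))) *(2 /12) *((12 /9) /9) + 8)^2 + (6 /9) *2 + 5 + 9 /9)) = 78950700 /25319146333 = 0.00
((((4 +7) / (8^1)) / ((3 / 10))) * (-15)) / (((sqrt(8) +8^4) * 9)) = -35200 / 18874359 +275 * sqrt(2) / 301989744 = -0.00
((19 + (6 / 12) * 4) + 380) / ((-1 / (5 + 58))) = -25263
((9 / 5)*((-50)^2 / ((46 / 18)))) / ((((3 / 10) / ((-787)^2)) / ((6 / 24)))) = 20903703750 / 23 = 908856684.78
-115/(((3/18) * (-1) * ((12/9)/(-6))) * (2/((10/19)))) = -15525/19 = -817.11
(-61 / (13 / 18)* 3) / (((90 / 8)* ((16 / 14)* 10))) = -1281 / 650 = -1.97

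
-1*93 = -93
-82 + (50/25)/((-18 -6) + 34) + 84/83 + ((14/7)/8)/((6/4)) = -200747/2490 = -80.62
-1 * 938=-938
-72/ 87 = -24/ 29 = -0.83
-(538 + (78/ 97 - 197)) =-33155/ 97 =-341.80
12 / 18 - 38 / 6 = -17 / 3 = -5.67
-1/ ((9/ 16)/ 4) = -64/ 9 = -7.11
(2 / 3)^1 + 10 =32 / 3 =10.67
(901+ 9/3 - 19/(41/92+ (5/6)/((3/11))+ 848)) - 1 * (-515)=1000440285/705043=1418.98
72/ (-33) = -24/ 11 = -2.18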